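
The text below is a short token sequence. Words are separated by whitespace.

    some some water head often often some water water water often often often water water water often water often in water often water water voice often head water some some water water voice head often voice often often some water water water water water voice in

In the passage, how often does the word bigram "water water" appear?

10

Scanning the 45 overlapping bigram windows for "water water":
  position 8–9: water water
  position 9–10: water water
  position 14–15: water water
  position 15–16: water water
  position 23–24: water water
  position 31–32: water water
  position 40–41: water water
  position 41–42: water water
  position 42–43: water water
  position 43–44: water water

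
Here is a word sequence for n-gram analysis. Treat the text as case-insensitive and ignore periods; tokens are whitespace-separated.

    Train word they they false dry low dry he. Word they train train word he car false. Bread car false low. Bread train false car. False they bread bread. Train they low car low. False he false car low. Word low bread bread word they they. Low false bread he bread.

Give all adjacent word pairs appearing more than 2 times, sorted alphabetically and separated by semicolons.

Bigram counts meeting the condition (more than 2 times):
  car false: 3
  word they: 3

car false; word they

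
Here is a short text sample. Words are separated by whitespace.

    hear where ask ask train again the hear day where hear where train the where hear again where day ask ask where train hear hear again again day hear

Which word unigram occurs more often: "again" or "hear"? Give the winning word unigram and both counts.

"hear" (7 vs 4)

"again": 4 occurrences
"hear": 7 occurrences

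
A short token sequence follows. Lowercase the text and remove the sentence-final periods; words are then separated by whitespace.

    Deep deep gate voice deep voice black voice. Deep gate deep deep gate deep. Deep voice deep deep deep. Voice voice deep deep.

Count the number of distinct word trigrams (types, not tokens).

23 tokens → 21 trigram windows in total.
Repeated trigrams (each contributes count−1 duplicates):
  deep deep gate: 2
  deep deep voice: 2
  deep gate deep: 2
  gate deep deep: 2
  voice deep deep: 2
5 duplicate windows → 21 − 5 = 16 distinct.

16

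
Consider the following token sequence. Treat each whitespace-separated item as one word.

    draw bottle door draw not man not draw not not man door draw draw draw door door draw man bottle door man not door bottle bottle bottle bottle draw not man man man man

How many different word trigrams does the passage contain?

34 tokens → 32 trigram windows in total.
Repeated trigrams (each contributes count−1 duplicates):
  bottle bottle bottle: 2
  draw not man: 2
  man man man: 2
3 duplicate windows → 32 − 3 = 29 distinct.

29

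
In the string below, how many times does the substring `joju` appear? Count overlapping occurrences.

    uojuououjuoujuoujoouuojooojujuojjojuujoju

Sliding a length-4 window over the 41 characters (38 positions):
  position 33–36: joju
  position 38–41: joju

2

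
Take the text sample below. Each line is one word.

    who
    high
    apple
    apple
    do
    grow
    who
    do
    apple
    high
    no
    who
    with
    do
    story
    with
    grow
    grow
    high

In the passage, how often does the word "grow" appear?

3

Scanning the 19 tokens for "grow":
  position 6: grow
  position 17: grow
  position 18: grow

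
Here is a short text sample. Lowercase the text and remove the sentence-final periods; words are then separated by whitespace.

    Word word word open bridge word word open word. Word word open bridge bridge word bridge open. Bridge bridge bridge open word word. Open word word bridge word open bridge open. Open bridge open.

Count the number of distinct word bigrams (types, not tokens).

34 tokens → 33 bigram windows in total.
Repeated bigrams (each contributes count−1 duplicates):
  word word: 7
  open bridge: 5
  word open: 5
  bridge open: 4
  bridge bridge: 3
  bridge word: 3
  open word: 3
  word bridge: 2
24 duplicate windows → 33 − 24 = 9 distinct.

9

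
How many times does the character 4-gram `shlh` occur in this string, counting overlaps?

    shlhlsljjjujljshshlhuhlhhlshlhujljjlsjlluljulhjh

3

Sliding a length-4 window over the 48 characters (45 positions):
  position 1–4: shlh
  position 17–20: shlh
  position 27–30: shlh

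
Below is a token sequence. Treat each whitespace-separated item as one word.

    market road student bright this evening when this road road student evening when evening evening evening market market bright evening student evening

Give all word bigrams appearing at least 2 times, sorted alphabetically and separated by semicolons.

Bigram counts meeting the condition (at least 2 times):
  evening evening: 2
  evening when: 2
  road student: 2
  student evening: 2

evening evening; evening when; road student; student evening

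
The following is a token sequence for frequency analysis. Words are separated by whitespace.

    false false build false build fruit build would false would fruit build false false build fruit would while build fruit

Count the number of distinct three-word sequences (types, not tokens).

20 tokens → 18 trigram windows in total.
Repeated trigrams (each contributes count−1 duplicates):
  false build fruit: 2
  false false build: 2
2 duplicate windows → 18 − 2 = 16 distinct.

16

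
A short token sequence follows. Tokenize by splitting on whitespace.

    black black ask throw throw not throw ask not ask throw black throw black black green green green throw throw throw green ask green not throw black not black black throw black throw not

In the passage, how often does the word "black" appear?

9

Scanning the 34 tokens for "black":
  position 1: black
  position 2: black
  position 12: black
  position 14: black
  position 15: black
  position 27: black
  position 29: black
  position 30: black
  position 32: black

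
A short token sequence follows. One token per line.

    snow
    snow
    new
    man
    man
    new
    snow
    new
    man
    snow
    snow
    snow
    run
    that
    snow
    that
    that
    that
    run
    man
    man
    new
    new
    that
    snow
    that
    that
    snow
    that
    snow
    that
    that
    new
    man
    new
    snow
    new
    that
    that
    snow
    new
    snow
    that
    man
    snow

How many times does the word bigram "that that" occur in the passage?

Scanning the 44 overlapping bigram windows for "that that":
  position 16–17: that that
  position 17–18: that that
  position 26–27: that that
  position 31–32: that that
  position 38–39: that that

5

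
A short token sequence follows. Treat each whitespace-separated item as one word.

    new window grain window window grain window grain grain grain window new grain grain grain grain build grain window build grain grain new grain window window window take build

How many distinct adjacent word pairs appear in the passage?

13

29 tokens → 28 bigram windows in total.
Repeated bigrams (each contributes count−1 duplicates):
  grain grain: 6
  grain window: 5
  window grain: 3
  window window: 3
  build grain: 2
  new grain: 2
15 duplicate windows → 28 − 15 = 13 distinct.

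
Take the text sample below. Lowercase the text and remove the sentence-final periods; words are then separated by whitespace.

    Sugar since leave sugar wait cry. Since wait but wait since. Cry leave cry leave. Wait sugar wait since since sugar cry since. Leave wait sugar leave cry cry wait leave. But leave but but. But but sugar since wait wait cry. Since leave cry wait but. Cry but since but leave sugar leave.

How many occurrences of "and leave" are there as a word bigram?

0

Scanning the 53 overlapping bigram windows for "and leave":
  (none found)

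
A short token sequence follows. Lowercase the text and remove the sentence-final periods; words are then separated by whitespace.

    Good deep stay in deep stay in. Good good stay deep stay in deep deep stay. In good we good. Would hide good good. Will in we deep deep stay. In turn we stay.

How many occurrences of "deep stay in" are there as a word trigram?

Scanning the 32 overlapping trigram windows for "deep stay in":
  position 2–4: deep stay in
  position 5–7: deep stay in
  position 11–13: deep stay in
  position 15–17: deep stay in
  position 29–31: deep stay in

5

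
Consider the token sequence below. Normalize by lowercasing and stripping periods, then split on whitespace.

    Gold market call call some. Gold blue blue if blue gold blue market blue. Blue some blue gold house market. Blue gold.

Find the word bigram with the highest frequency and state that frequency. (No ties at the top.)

Bigram frequencies (highest first):
  blue gold: 3
  gold blue: 2
  blue blue: 2
  market blue: 2
  gold market: 1
  market call: 1
  … (10 more, each ≤ 1)

"blue gold", 3 times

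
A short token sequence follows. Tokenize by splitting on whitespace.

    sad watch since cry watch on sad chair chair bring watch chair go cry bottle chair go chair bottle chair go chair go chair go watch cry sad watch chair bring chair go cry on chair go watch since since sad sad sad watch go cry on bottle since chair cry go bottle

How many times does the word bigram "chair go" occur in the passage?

7

Scanning the 52 overlapping bigram windows for "chair go":
  position 12–13: chair go
  position 16–17: chair go
  position 20–21: chair go
  position 22–23: chair go
  position 24–25: chair go
  position 32–33: chair go
  position 36–37: chair go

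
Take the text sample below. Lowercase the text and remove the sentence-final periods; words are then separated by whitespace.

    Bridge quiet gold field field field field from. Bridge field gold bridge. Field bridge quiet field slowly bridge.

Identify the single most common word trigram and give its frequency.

"field field field", 2 times

Trigram frequencies (highest first):
  field field field: 2
  bridge quiet gold: 1
  quiet gold field: 1
  gold field field: 1
  field field from: 1
  field from bridge: 1
  … (9 more, each ≤ 1)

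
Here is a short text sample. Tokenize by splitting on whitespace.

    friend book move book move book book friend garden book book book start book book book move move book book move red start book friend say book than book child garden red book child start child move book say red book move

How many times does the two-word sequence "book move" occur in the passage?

5

Scanning the 41 overlapping bigram windows for "book move":
  position 2–3: book move
  position 4–5: book move
  position 16–17: book move
  position 20–21: book move
  position 41–42: book move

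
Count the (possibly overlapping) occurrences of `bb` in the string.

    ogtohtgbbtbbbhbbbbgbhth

6

Sliding a length-2 window over the 23 characters (22 positions):
  position 8–9: bb
  position 11–12: bb
  position 12–13: bb
  position 15–16: bb
  position 16–17: bb
  position 17–18: bb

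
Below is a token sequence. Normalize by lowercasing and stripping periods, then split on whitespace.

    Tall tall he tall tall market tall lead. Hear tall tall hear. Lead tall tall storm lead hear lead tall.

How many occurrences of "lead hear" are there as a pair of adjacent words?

2

Scanning the 19 overlapping bigram windows for "lead hear":
  position 8–9: lead hear
  position 17–18: lead hear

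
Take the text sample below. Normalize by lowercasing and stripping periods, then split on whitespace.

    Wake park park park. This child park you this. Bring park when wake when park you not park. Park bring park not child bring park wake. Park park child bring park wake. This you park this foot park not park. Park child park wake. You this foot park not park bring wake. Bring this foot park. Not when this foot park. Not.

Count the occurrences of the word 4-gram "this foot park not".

Scanning the 59 overlapping 4-gram windows for "this foot park not":
  position 36–39: this foot park not
  position 46–49: this foot park not
  position 54–57: this foot park not
  position 59–62: this foot park not

4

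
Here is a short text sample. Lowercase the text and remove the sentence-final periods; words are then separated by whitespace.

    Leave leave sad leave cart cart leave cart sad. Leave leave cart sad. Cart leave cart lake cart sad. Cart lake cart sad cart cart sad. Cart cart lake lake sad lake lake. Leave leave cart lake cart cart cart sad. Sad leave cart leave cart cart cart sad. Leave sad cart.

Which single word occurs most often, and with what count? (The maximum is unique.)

Unigram frequencies (highest first):
  cart: 22
  leave: 12
  sad: 11
  lake: 7

"cart", 22 times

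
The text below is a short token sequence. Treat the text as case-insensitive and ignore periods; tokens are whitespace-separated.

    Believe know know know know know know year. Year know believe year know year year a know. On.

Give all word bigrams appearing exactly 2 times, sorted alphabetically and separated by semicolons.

know year; year know; year year

Bigram counts meeting the condition (exactly 2 times):
  know year: 2
  year know: 2
  year year: 2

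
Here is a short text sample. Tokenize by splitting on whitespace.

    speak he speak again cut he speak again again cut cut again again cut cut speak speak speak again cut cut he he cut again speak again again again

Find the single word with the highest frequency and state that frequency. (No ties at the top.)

"again", 10 times

Unigram frequencies (highest first):
  again: 10
  cut: 8
  speak: 7
  he: 4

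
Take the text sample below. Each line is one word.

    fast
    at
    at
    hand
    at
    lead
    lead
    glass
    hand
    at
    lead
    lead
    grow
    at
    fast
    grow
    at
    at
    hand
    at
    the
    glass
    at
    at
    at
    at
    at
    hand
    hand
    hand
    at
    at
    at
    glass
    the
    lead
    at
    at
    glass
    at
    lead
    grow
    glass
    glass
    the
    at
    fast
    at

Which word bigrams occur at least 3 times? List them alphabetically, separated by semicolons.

at at; at hand; at lead; hand at

Bigram counts meeting the condition (at least 3 times):
  at at: 9
  at hand: 3
  at lead: 3
  hand at: 4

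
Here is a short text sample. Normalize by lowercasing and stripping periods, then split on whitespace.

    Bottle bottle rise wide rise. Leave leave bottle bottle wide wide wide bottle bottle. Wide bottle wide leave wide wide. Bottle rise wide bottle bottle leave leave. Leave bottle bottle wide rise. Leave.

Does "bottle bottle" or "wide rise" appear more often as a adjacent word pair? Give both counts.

"bottle bottle" (5 vs 2)

"bottle bottle": 5 occurrences
"wide rise": 2 occurrences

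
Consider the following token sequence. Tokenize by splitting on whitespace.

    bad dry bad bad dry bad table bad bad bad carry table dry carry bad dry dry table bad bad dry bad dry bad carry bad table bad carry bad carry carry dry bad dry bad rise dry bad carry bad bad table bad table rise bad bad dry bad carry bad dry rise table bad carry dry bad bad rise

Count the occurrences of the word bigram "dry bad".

Scanning the 60 overlapping bigram windows for "dry bad":
  position 2–3: dry bad
  position 5–6: dry bad
  position 21–22: dry bad
  position 23–24: dry bad
  position 33–34: dry bad
  position 35–36: dry bad
  position 38–39: dry bad
  position 49–50: dry bad
  position 58–59: dry bad

9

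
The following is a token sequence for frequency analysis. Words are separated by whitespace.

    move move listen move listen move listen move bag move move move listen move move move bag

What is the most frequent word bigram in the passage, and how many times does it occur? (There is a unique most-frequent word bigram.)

"move move", 5 times

Bigram frequencies (highest first):
  move move: 5
  move listen: 4
  listen move: 4
  move bag: 2
  bag move: 1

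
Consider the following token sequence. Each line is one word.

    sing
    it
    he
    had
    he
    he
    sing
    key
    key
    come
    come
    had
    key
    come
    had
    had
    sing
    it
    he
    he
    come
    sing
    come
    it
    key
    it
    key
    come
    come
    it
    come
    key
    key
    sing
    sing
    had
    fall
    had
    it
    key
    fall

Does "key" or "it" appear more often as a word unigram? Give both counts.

"key": 8 occurrences
"it": 6 occurrences

"key" (8 vs 6)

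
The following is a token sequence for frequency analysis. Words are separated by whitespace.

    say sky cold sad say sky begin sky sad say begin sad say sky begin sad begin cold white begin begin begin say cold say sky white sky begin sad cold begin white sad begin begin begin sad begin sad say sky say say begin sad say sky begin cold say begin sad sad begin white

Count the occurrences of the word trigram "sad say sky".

Scanning the 54 overlapping trigram windows for "sad say sky":
  position 4–6: sad say sky
  position 12–14: sad say sky
  position 40–42: sad say sky
  position 46–48: sad say sky

4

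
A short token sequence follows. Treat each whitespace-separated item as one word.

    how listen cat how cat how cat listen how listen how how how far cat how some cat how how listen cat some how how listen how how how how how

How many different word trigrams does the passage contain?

31 tokens → 29 trigram windows in total.
Repeated trigrams (each contributes count−1 duplicates):
  how how how: 4
  cat how cat: 2
  how how listen: 2
  how listen cat: 2
  how listen how: 2
  listen how how: 2
8 duplicate windows → 29 − 8 = 21 distinct.

21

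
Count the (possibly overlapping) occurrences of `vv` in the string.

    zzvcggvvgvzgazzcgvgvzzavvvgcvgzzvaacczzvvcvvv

Sliding a length-2 window over the 45 characters (44 positions):
  position 7–8: vv
  position 24–25: vv
  position 25–26: vv
  position 40–41: vv
  position 43–44: vv
  position 44–45: vv

6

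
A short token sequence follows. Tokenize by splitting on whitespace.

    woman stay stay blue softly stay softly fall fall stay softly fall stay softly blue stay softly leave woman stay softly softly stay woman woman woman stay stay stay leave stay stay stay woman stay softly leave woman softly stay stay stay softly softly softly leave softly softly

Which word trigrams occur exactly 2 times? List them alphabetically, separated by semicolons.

fall stay softly; softly leave woman; stay softly fall; stay softly leave; stay softly softly; woman stay softly; woman stay stay

Trigram counts meeting the condition (exactly 2 times):
  fall stay softly: 2
  softly leave woman: 2
  stay softly fall: 2
  stay softly leave: 2
  stay softly softly: 2
  woman stay softly: 2
  woman stay stay: 2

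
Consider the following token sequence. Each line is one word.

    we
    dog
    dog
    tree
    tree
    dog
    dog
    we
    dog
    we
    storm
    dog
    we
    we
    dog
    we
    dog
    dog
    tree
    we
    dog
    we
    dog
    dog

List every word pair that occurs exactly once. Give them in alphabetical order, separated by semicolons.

Bigram counts meeting the condition (exactly once):
  storm dog: 1
  tree dog: 1
  tree tree: 1
  tree we: 1
  we storm: 1
  we we: 1

storm dog; tree dog; tree tree; tree we; we storm; we we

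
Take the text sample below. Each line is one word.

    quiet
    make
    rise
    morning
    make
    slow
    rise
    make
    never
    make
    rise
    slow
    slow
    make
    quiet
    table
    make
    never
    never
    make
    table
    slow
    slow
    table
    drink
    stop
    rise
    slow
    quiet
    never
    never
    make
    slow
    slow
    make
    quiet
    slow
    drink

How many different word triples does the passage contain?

38 tokens → 36 trigram windows in total.
Repeated trigrams (each contributes count−1 duplicates):
  never never make: 2
  slow make quiet: 2
  slow slow make: 2
3 duplicate windows → 36 − 3 = 33 distinct.

33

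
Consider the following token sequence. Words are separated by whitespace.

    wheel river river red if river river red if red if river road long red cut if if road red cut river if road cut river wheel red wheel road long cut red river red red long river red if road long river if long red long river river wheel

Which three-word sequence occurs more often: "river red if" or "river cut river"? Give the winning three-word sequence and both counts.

"river red if" (3 vs 0)

"river red if": 3 occurrences
"river cut river": 0 occurrences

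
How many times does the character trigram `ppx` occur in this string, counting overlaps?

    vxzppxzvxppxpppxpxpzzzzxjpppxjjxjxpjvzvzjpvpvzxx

4

Sliding a length-3 window over the 48 characters (46 positions):
  position 4–6: ppx
  position 10–12: ppx
  position 14–16: ppx
  position 27–29: ppx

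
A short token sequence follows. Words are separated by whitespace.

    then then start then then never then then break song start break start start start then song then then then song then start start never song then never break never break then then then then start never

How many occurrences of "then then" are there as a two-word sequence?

Scanning the 36 overlapping bigram windows for "then then":
  position 1–2: then then
  position 4–5: then then
  position 7–8: then then
  position 18–19: then then
  position 19–20: then then
  position 32–33: then then
  position 33–34: then then
  position 34–35: then then

8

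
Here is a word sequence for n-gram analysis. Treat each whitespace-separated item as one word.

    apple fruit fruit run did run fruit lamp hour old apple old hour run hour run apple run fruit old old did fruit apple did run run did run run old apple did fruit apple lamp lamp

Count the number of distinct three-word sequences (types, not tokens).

32

37 tokens → 35 trigram windows in total.
Repeated trigrams (each contributes count−1 duplicates):
  did fruit apple: 2
  did run run: 2
  run did run: 2
3 duplicate windows → 35 − 3 = 32 distinct.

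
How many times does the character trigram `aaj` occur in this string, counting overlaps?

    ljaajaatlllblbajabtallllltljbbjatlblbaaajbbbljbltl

Sliding a length-3 window over the 50 characters (48 positions):
  position 3–5: aaj
  position 39–41: aaj

2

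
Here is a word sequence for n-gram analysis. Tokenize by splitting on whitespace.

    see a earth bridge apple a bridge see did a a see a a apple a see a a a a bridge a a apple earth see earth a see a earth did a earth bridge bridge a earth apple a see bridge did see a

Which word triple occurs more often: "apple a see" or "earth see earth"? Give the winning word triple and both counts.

"apple a see": 2 occurrences
"earth see earth": 1 occurrence

"apple a see" (2 vs 1)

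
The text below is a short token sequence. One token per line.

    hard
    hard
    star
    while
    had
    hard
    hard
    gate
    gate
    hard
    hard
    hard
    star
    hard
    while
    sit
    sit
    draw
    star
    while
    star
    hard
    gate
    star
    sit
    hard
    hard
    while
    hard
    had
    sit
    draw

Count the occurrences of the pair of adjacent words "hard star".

2

Scanning the 31 overlapping bigram windows for "hard star":
  position 2–3: hard star
  position 12–13: hard star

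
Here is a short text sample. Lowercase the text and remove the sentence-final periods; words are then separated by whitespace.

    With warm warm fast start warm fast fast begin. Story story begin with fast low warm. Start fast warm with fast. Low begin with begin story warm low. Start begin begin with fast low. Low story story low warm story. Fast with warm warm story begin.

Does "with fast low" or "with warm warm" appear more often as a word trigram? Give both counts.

"with fast low" (3 vs 2)

"with fast low": 3 occurrences
"with warm warm": 2 occurrences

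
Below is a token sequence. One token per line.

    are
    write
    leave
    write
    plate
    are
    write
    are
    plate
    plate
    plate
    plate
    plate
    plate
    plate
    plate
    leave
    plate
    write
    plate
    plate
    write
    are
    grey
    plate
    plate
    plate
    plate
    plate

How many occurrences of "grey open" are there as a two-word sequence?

0

Scanning the 28 overlapping bigram windows for "grey open":
  (none found)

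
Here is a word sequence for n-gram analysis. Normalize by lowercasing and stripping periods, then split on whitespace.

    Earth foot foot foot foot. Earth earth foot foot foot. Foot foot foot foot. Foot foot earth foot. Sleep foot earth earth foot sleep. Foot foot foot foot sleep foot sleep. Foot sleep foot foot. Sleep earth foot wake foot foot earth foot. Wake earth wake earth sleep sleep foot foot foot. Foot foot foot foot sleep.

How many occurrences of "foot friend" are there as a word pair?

0

Scanning the 56 overlapping bigram windows for "foot friend":
  (none found)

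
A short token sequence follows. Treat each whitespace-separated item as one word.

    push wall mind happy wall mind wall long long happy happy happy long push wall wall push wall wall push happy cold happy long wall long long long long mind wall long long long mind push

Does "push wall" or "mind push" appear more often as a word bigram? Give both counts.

"push wall": 3 occurrences
"mind push": 1 occurrence

"push wall" (3 vs 1)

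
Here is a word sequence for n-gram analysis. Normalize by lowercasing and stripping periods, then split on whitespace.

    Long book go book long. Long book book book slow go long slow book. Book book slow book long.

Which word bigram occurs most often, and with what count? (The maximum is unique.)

"book book", 4 times

Bigram frequencies (highest first):
  book book: 4
  long book: 2
  book long: 2
  book slow: 2
  slow book: 2
  book go: 1
  … (5 more, each ≤ 1)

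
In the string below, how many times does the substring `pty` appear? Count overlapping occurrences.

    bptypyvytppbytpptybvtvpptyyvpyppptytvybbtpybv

Sliding a length-3 window over the 45 characters (43 positions):
  position 2–4: pty
  position 16–18: pty
  position 24–26: pty
  position 33–35: pty

4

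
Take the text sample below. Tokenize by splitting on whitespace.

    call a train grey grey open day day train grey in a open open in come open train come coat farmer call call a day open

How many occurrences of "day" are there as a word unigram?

Scanning the 26 tokens for "day":
  position 7: day
  position 8: day
  position 25: day

3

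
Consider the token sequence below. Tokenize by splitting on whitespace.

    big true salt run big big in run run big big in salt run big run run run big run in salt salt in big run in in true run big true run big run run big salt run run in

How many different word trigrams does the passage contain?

41 tokens → 39 trigram windows in total.
Repeated trigrams (each contributes count−1 duplicates):
  run big run: 3
  run run big: 3
  big big in: 2
  big run in: 2
  big run run: 2
  run big big: 2
  salt run big: 2
  true run big: 2
10 duplicate windows → 39 − 10 = 29 distinct.

29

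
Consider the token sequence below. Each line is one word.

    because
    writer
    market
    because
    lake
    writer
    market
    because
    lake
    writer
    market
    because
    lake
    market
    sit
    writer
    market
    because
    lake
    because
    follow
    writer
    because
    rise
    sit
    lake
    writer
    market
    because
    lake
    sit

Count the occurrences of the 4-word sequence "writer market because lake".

Scanning the 28 overlapping 4-gram windows for "writer market because lake":
  position 2–5: writer market because lake
  position 6–9: writer market because lake
  position 10–13: writer market because lake
  position 16–19: writer market because lake
  position 27–30: writer market because lake

5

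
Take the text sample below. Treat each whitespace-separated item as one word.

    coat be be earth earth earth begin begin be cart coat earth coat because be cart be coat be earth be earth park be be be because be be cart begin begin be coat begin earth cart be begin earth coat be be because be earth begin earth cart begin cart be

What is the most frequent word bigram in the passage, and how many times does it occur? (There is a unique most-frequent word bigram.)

Bigram frequencies (highest first):
  be be: 5
  be earth: 4
  coat be: 3
  be cart: 3
  because be: 3
  cart be: 3
  … (19 more, each ≤ 3)

"be be", 5 times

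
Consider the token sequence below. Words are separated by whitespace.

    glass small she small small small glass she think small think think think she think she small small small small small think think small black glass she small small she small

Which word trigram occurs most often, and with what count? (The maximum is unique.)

Trigram frequencies (highest first):
  small small small: 4
  she small small: 3
  small she small: 2
  small think think: 2
  glass small she: 1
  small small glass: 1
  … (16 more, each ≤ 1)

"small small small", 4 times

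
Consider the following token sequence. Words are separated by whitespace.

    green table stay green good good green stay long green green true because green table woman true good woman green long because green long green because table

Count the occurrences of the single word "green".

9

Scanning the 27 tokens for "green":
  position 1: green
  position 4: green
  position 7: green
  position 10: green
  position 11: green
  position 14: green
  position 20: green
  position 23: green
  position 25: green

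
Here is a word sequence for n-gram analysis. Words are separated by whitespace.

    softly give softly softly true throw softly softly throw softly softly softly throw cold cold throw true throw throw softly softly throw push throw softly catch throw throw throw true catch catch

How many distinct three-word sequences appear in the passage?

26

32 tokens → 30 trigram windows in total.
Repeated trigrams (each contributes count−1 duplicates):
  softly softly throw: 3
  throw softly softly: 3
4 duplicate windows → 30 − 4 = 26 distinct.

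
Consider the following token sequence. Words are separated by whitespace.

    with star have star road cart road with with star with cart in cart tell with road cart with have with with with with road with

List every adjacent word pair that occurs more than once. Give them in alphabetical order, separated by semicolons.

road cart; road with; with road; with star; with with

Bigram counts meeting the condition (more than once):
  road cart: 2
  road with: 2
  with road: 2
  with star: 2
  with with: 4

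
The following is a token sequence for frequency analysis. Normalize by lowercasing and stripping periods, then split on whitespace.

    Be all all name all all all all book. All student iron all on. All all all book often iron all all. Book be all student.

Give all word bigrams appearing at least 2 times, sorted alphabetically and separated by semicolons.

Bigram counts meeting the condition (at least 2 times):
  all all: 7
  all book: 3
  all student: 2
  be all: 2
  iron all: 2

all all; all book; all student; be all; iron all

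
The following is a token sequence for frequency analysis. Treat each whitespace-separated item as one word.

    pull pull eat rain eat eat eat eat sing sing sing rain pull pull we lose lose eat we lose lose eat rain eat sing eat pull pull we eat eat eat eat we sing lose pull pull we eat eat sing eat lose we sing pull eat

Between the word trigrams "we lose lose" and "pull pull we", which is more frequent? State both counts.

"pull pull we" (3 vs 2)

"we lose lose": 2 occurrences
"pull pull we": 3 occurrences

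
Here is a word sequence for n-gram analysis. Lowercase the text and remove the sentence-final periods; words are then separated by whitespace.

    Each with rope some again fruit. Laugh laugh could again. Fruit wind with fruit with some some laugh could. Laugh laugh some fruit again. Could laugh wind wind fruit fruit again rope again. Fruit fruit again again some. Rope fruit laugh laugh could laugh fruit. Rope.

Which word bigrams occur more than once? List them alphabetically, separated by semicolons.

again fruit; could laugh; fruit again; fruit fruit; fruit laugh; laugh could; laugh laugh

Bigram counts meeting the condition (more than once):
  again fruit: 3
  could laugh: 3
  fruit again: 3
  fruit fruit: 2
  fruit laugh: 2
  laugh could: 3
  laugh laugh: 3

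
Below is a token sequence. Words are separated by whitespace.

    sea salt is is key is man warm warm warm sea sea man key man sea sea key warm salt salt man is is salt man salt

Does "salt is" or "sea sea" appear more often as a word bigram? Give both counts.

"salt is": 1 occurrence
"sea sea": 2 occurrences

"sea sea" (2 vs 1)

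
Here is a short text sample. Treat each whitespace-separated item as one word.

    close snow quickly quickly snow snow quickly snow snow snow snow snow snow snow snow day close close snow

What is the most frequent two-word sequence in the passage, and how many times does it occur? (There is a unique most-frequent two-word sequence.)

"snow snow", 8 times

Bigram frequencies (highest first):
  snow snow: 8
  close snow: 2
  snow quickly: 2
  quickly snow: 2
  quickly quickly: 1
  snow day: 1
  … (2 more, each ≤ 1)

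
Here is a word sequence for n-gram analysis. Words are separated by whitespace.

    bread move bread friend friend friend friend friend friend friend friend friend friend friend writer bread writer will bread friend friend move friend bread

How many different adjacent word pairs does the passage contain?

24 tokens → 23 bigram windows in total.
Repeated bigrams (each contributes count−1 duplicates):
  friend friend: 11
  bread friend: 2
11 duplicate windows → 23 − 11 = 12 distinct.

12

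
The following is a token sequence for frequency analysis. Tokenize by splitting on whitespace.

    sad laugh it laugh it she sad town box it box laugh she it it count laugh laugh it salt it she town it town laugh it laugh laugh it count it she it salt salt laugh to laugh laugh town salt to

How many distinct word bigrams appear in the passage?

43 tokens → 42 bigram windows in total.
Repeated bigrams (each contributes count−1 duplicates):
  laugh it: 5
  it she: 3
  laugh laugh: 3
  it count: 2
  it laugh: 2
  it salt: 2
  she it: 2
12 duplicate windows → 42 − 12 = 30 distinct.

30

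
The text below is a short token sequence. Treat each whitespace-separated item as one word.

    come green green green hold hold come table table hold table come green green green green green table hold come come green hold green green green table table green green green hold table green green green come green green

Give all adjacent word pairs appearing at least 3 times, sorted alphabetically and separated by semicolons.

Bigram counts meeting the condition (at least 3 times):
  come green: 4
  green green: 13
  green hold: 3

come green; green green; green hold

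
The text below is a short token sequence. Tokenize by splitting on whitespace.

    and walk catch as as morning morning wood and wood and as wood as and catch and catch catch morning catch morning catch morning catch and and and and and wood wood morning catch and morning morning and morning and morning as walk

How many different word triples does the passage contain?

34

43 tokens → 41 trigram windows in total.
Repeated trigrams (each contributes count−1 duplicates):
  and and and: 3
  catch morning catch: 3
  morning and morning: 2
  morning catch and: 2
  morning catch morning: 2
7 duplicate windows → 41 − 7 = 34 distinct.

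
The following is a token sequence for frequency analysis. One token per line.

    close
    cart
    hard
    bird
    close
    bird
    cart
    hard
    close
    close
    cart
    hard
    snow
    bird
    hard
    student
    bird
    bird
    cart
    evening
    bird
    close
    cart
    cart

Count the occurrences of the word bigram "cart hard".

Scanning the 23 overlapping bigram windows for "cart hard":
  position 2–3: cart hard
  position 7–8: cart hard
  position 11–12: cart hard

3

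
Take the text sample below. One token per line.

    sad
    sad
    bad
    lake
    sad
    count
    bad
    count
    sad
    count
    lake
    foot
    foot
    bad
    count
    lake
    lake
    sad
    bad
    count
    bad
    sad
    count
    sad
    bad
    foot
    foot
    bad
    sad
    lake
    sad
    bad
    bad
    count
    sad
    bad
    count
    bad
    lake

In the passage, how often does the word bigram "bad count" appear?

Scanning the 38 overlapping bigram windows for "bad count":
  position 7–8: bad count
  position 14–15: bad count
  position 19–20: bad count
  position 33–34: bad count
  position 36–37: bad count

5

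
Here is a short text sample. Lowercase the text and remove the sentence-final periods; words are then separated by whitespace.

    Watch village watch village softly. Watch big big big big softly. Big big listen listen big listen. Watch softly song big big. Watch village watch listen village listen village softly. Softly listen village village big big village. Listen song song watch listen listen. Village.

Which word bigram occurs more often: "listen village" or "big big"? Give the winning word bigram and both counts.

"big big" (6 vs 4)

"listen village": 4 occurrences
"big big": 6 occurrences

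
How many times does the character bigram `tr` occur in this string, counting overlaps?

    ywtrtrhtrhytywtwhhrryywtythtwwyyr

3

Sliding a length-2 window over the 33 characters (32 positions):
  position 3–4: tr
  position 5–6: tr
  position 8–9: tr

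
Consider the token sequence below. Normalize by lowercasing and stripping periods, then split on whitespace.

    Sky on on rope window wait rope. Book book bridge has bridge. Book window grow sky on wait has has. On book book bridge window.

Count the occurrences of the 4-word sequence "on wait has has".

Scanning the 22 overlapping 4-gram windows for "on wait has has":
  position 17–20: on wait has has

1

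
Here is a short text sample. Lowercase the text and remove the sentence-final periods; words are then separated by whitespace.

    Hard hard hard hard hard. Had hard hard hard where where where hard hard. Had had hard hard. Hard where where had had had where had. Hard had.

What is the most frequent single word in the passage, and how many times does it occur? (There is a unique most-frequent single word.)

Unigram frequencies (highest first):
  hard: 14
  had: 8
  where: 6

"hard", 14 times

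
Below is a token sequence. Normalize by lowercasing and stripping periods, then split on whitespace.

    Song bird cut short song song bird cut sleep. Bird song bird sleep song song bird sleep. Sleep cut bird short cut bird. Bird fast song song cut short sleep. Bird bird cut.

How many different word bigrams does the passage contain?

33 tokens → 32 bigram windows in total.
Repeated bigrams (each contributes count−1 duplicates):
  song bird: 4
  bird cut: 3
  song song: 3
  bird bird: 2
  bird sleep: 2
  cut bird: 2
  cut short: 2
  sleep bird: 2
12 duplicate windows → 32 − 12 = 20 distinct.

20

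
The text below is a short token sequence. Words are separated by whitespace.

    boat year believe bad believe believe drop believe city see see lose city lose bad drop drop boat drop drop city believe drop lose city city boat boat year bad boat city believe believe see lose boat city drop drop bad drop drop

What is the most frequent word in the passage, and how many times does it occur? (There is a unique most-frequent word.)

Unigram frequencies (highest first):
  drop: 10
  believe: 7
  city: 7
  boat: 6
  bad: 4
  lose: 4
  … (2 more, each ≤ 3)

"drop", 10 times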